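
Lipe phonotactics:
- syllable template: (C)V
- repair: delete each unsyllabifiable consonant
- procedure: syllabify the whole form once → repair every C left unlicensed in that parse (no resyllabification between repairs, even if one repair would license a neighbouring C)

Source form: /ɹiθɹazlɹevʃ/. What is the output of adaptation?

Syllabifying with onset maximization leaves /θ/, /z/, /l/, /v/, /ʃ/ stranded (no codas are permitted; onsets are limited to one consonant).
Deleting the stranded consonants removes /θ/, /z/, /l/, /v/, /ʃ/.

ɹiɹaɹe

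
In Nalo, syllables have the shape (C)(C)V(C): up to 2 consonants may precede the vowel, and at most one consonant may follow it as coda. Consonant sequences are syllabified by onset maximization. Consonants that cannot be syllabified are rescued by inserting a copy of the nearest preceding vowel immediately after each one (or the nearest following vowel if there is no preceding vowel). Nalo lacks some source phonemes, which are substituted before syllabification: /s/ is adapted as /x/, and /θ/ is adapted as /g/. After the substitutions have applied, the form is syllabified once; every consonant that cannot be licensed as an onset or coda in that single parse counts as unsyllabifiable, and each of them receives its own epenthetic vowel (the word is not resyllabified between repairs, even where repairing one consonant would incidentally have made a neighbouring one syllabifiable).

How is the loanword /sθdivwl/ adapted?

xigdivwili

Substitution: /s/ → /x/, /θ/ → /g/, giving /xgdivwl/.
Syllabifying with onset maximization leaves /x/, /w/, /l/ stranded (at most one coda consonant is licensed; onsets may contain at most 2 consonants).
Epenthesis after each stranded consonant: /x/ → /xi/, /w/ → /wi/, /l/ → /li/.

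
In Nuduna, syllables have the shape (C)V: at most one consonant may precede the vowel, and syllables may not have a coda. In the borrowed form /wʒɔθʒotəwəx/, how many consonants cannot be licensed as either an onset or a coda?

3

Under (C)V, the unsyllabifiable consonants are /w/, /θ/, /x/ (no codas are permitted; onsets are limited to one consonant).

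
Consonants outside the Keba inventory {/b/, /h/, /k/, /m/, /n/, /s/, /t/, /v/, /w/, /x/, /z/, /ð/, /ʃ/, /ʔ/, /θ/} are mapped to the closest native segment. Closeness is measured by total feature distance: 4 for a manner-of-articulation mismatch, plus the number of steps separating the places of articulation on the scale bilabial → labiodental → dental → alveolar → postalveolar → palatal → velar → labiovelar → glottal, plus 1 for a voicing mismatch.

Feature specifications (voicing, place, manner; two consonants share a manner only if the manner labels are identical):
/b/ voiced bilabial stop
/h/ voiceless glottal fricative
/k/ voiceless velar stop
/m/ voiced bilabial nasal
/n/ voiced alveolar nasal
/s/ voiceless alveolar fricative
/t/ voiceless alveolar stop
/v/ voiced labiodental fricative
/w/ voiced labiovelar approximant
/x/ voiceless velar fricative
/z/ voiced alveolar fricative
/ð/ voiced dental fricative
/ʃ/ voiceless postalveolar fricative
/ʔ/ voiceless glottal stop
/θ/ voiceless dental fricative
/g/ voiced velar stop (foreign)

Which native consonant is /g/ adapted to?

k

/k/ is closest: same manner (stop), place distance 0 (velar→velar), voicing differs (+1); total 1. Next closest is /ʔ/ at distance 3.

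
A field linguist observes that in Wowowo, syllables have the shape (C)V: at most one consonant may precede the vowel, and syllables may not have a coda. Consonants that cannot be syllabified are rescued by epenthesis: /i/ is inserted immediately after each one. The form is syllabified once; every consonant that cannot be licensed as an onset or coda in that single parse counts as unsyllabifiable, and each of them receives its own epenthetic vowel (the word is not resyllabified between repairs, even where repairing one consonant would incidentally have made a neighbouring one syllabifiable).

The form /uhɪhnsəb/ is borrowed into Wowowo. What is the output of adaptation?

Syllabifying with onset maximization leaves /h/, /n/, /b/ stranded (no codas are permitted; onsets are limited to one consonant).
Inserting the epenthetic vowel yields /h/ → /hi/, /n/ → /ni/, /b/ → /bi/.

uhɪhinisəbi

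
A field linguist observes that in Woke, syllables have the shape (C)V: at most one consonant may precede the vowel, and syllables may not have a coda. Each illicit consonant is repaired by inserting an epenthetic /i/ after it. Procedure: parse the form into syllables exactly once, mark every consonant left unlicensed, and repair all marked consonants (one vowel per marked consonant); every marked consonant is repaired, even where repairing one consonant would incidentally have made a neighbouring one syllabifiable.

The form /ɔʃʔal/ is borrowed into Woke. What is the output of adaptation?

Syllabifying with onset maximization leaves /ʃ/, /l/ stranded (no codas are permitted; onsets are limited to one consonant).
Each unlicensed consonant becomes the onset of a new syllable: /ʃ/ → /ʃi/, /l/ → /li/.

ɔʃiʔali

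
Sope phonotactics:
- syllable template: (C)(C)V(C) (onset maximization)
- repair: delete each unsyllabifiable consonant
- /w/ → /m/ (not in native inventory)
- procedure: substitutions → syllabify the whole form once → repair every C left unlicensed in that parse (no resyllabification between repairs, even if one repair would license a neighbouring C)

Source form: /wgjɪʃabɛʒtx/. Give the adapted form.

gjɪʃabɛʒ

Substitution: /w/ → /m/, giving /mgjɪʃabɛʒtx/.
Under (C)(C)V(C), the unsyllabifiable consonants are /m/, /t/, /x/ (at most one coda consonant is licensed; onsets may contain at most 2 consonants).
Deletion applies to /m/, /t/, /x/.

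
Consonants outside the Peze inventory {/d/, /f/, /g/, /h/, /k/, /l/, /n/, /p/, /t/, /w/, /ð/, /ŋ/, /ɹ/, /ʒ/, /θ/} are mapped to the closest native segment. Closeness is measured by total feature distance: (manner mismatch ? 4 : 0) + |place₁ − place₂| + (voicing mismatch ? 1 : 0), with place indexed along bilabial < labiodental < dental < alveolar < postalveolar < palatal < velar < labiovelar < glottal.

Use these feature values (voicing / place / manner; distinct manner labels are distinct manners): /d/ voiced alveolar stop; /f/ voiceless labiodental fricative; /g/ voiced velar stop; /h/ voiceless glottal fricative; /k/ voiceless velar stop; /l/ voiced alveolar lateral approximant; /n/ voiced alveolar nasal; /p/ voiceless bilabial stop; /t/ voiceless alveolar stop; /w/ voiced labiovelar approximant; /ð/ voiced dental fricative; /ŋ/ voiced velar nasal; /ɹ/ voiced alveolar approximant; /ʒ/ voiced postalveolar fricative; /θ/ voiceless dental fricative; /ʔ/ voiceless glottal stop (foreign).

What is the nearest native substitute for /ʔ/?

k

/k/ is closest: same manner (stop), place distance 2 (glottal→velar), same voicing; total 2. Next closest is /g/ at distance 3.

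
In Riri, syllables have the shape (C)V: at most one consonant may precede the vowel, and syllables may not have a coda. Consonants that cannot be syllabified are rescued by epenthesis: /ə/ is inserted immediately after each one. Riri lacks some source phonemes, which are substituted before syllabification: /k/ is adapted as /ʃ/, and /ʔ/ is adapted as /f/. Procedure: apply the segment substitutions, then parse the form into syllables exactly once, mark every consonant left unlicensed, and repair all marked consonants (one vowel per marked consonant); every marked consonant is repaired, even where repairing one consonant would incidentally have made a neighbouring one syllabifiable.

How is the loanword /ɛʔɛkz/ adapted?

Substitution: /ʔ/ → /f/, /k/ → /ʃ/, giving /ɛfɛʃz/.
The consonants /ʃ/, /z/ cannot be parsed into a legal (C)V syllable (no codas are permitted; onsets are limited to one consonant).
Each unlicensed consonant becomes the onset of a new syllable: /ʃ/ → /ʃə/, /z/ → /zə/.

ɛfɛʃəzə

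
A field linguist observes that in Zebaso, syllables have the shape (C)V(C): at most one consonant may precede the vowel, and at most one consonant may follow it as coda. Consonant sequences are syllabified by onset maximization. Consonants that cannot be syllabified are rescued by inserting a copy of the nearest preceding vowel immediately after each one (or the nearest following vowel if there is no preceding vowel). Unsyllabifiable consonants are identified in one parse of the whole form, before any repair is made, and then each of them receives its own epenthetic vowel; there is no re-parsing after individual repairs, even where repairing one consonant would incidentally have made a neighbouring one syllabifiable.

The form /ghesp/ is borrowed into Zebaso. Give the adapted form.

gehespe

Syllabifying with onset maximization leaves /g/, /p/ stranded (at most one coda consonant is licensed; onsets are limited to one consonant).
Epenthesis after each stranded consonant: /g/ → /ge/, /p/ → /pe/.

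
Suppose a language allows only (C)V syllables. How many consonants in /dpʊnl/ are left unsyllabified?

3

Under (C)V, the unsyllabifiable consonants are /d/, /n/, /l/ (no codas are permitted; onsets are limited to one consonant).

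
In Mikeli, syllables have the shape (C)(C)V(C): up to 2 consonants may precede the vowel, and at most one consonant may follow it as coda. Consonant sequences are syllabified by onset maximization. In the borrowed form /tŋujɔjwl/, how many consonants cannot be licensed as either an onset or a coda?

2

The consonants /w/, /l/ cannot be parsed into a legal (C)(C)V(C) syllable (at most one coda consonant is licensed; onsets may contain at most 2 consonants).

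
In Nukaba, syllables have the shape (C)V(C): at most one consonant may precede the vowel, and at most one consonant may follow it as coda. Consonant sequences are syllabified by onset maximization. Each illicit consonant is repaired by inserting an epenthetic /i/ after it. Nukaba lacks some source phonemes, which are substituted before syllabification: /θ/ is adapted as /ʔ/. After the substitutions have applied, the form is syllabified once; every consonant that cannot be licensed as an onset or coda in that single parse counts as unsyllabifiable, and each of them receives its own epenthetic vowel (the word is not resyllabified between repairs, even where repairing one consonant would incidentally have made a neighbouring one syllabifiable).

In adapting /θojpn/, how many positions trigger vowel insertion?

After substitution the input is /ʔojpn/.
The unsyllabifiable consonants are /p/, /n/; each receives one epenthetic vowel.

2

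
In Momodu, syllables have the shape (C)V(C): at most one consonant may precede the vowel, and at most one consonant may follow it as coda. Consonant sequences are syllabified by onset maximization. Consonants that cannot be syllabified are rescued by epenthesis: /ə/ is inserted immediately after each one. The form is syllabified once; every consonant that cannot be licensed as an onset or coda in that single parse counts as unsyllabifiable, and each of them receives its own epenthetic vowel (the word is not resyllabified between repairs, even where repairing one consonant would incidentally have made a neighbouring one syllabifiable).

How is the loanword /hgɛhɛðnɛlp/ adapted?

The consonants /h/, /p/ cannot be parsed into a legal (C)V(C) syllable (at most one coda consonant is licensed; onsets are limited to one consonant).
Each unlicensed consonant becomes the onset of a new syllable: /h/ → /hə/, /p/ → /pə/.

həgɛhɛðnɛlpə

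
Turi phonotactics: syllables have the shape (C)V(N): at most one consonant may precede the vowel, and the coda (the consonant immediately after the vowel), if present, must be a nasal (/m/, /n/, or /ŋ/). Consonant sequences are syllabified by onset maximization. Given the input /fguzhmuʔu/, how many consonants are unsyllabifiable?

3

Syllabifying with onset maximization leaves /f/, /z/, /h/ stranded (only a nasal (/m/, /n/, or /ŋ/) is licensed in coda position; onsets are limited to one consonant).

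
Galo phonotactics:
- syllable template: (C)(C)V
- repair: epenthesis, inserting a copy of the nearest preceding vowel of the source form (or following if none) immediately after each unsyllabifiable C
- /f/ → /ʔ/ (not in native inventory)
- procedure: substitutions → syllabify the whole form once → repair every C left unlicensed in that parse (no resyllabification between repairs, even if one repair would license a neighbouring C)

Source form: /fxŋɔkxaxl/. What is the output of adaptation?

ʔɔxŋɔkxaxala

Substitution: /f/ → /ʔ/, giving /ʔxŋɔkxaxl/.
Syllabifying with onset maximization leaves /ʔ/, /x/, /l/ stranded (no codas are permitted; onsets may contain at most 2 consonants).
Inserting the epenthetic vowel yields /ʔ/ → /ʔɔ/, /x/ → /xa/, /l/ → /la/.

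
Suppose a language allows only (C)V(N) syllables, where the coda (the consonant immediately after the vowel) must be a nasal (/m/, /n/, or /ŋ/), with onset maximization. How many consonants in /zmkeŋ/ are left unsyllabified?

Syllabifying with onset maximization leaves /z/, /m/ stranded (only a nasal (/m/, /n/, or /ŋ/) is licensed in coda position; onsets are limited to one consonant).

2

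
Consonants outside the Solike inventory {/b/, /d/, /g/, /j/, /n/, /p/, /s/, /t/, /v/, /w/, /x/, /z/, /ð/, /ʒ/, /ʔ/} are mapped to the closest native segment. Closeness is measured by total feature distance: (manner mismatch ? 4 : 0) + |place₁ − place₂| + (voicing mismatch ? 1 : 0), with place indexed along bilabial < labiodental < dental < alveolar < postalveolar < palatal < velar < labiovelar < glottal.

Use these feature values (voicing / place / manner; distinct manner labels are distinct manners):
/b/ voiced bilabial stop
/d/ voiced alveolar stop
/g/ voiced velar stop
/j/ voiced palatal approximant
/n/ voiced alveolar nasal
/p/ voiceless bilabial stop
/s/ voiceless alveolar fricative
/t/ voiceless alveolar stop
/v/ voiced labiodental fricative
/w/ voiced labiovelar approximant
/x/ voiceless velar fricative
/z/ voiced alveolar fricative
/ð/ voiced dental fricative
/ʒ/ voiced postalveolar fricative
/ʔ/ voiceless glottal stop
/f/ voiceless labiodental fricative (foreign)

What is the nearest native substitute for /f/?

/v/ is closest: same manner (fricative), place distance 0 (labiodental→labiodental), voicing differs (+1); total 1. Next closest is /s/ at distance 2.

v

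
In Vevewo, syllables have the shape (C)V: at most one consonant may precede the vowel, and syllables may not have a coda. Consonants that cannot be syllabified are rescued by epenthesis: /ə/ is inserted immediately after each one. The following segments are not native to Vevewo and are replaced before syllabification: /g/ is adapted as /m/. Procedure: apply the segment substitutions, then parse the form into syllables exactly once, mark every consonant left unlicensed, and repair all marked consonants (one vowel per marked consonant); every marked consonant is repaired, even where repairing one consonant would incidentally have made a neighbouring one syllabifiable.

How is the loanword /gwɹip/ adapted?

məwəɹipə

Substitution: /g/ → /m/, giving /mwɹip/.
Syllabifying with onset maximization leaves /m/, /w/, /p/ stranded (no codas are permitted; onsets are limited to one consonant).
Inserting the epenthetic vowel yields /m/ → /mə/, /w/ → /wə/, /p/ → /pə/.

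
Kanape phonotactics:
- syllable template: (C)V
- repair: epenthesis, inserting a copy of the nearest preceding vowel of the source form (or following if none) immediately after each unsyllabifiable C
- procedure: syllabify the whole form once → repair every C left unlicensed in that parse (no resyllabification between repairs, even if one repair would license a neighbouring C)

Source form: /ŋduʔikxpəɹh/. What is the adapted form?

ŋuduʔikixipəɹəhə

Syllabifying with onset maximization leaves /ŋ/, /k/, /x/, /ɹ/, /h/ stranded (no codas are permitted; onsets are limited to one consonant).
Epenthesis after each stranded consonant: /ŋ/ → /ŋu/, /k/ → /ki/, /x/ → /xi/, /ɹ/ → /ɹə/, /h/ → /hə/.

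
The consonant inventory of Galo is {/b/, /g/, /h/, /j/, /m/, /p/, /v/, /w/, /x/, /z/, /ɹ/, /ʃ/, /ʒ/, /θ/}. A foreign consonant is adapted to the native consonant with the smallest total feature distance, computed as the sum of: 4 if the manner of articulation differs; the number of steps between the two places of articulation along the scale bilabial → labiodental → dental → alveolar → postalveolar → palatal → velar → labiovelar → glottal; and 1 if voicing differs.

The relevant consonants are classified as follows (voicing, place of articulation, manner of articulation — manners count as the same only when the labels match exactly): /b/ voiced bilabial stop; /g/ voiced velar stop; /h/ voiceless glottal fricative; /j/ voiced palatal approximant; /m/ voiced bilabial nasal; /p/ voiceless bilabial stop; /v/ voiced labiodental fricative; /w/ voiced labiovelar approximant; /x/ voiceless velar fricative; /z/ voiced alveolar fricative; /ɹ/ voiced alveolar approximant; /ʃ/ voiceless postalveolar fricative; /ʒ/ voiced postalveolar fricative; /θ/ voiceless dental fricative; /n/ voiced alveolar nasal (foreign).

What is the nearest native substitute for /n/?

/m/ is closest: same manner (nasal), place distance 3 (alveolar→bilabial), same voicing; total 3. Next closest is /z/ at distance 4.

m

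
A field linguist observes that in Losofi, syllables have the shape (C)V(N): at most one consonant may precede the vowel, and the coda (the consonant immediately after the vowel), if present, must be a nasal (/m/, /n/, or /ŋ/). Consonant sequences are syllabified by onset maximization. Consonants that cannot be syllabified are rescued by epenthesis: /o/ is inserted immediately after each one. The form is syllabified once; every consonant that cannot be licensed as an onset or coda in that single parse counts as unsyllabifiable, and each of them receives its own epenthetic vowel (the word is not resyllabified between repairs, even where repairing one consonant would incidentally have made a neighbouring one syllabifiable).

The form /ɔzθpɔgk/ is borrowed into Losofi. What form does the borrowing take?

Syllabifying with onset maximization leaves /z/, /θ/, /g/, /k/ stranded (only a nasal (/m/, /n/, or /ŋ/) is licensed in coda position; onsets are limited to one consonant).
Epenthesis after each stranded consonant: /z/ → /zo/, /θ/ → /θo/, /g/ → /go/, /k/ → /ko/.

ɔzoθopɔgoko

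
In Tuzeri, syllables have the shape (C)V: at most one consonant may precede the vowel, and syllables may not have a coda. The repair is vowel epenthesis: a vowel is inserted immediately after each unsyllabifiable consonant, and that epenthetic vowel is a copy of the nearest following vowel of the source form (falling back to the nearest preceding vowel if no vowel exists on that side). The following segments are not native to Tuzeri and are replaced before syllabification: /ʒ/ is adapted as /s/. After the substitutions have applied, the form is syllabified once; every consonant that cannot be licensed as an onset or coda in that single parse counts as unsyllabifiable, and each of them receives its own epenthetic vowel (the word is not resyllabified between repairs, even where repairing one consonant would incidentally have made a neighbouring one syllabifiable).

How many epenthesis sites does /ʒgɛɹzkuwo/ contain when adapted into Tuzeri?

After substitution the input is /sgɛɹzkuwo/.
The unsyllabifiable consonants are /s/, /ɹ/, /z/; each receives one epenthetic vowel.

3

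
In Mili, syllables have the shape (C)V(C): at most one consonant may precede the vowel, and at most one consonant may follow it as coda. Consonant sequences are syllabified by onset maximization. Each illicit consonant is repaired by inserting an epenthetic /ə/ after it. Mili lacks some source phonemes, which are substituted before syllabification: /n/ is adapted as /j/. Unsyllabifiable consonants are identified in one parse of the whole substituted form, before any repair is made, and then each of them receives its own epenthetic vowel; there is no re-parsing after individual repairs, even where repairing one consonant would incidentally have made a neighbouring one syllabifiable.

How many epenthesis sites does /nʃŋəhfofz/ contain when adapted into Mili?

After substitution the input is /jʃŋəhfofz/.
The unsyllabifiable consonants are /j/, /ʃ/, /z/; each receives one epenthetic vowel.

3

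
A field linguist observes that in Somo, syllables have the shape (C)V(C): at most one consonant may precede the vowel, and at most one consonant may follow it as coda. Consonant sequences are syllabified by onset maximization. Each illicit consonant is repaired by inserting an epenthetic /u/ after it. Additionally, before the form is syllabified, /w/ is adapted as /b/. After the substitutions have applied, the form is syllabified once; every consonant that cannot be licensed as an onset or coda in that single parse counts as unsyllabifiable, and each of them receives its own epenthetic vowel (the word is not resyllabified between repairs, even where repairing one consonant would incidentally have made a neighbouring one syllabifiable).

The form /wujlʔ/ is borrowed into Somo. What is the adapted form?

bujluʔu

Substitution: /w/ → /b/, giving /bujlʔ/.
The consonants /l/, /ʔ/ cannot be parsed into a legal (C)V(C) syllable (at most one coda consonant is licensed; onsets are limited to one consonant).
Each unlicensed consonant becomes the onset of a new syllable: /l/ → /lu/, /ʔ/ → /ʔu/.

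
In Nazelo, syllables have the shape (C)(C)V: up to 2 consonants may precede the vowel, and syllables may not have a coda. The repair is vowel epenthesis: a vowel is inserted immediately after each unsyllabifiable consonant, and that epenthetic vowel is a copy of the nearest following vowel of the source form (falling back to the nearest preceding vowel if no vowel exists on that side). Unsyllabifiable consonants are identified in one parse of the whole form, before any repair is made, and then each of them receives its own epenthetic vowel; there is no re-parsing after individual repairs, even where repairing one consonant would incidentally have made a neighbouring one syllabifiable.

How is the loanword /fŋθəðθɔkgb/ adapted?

Syllabifying with onset maximization leaves /f/, /k/, /g/, /b/ stranded (no codas are permitted; onsets may contain at most 2 consonants).
Epenthesis after each stranded consonant: /f/ → /fə/, /k/ → /kɔ/, /g/ → /gɔ/, /b/ → /bɔ/.

fəŋθəðθɔkɔgɔbɔ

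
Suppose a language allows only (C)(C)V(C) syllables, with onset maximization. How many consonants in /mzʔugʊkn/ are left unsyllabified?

2

The consonants /m/, /n/ cannot be parsed into a legal (C)(C)V(C) syllable (at most one coda consonant is licensed; onsets may contain at most 2 consonants).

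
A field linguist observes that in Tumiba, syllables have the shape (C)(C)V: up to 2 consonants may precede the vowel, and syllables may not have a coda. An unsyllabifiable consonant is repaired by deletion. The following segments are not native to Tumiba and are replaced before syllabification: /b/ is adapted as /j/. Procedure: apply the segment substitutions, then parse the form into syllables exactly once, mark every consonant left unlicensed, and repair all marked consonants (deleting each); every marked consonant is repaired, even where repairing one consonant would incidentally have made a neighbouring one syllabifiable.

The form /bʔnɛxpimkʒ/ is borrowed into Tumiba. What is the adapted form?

Substitution: /b/ → /j/, giving /jʔnɛxpimkʒ/.
Under (C)(C)V, the unsyllabifiable consonants are /j/, /m/, /k/, /ʒ/ (no codas are permitted; onsets may contain at most 2 consonants).
Deletion applies to /j/, /m/, /k/, /ʒ/.

ʔnɛxpi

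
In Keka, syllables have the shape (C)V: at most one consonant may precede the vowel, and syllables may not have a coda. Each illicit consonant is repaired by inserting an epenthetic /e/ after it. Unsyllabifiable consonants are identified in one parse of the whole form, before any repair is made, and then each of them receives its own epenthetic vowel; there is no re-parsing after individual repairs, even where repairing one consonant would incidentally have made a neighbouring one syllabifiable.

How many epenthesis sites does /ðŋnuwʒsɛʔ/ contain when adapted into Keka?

5

The unsyllabifiable consonants are /ð/, /ŋ/, /w/, /ʒ/, /ʔ/; each receives one epenthetic vowel.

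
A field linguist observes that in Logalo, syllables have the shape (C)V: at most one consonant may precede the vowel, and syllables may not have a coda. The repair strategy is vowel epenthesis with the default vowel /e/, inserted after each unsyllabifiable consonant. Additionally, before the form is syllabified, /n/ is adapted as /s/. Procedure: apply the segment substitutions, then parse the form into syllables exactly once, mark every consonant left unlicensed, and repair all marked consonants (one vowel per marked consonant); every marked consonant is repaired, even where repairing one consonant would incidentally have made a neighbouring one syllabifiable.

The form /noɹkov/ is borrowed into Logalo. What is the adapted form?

Substitution: /n/ → /s/, giving /soɹkov/.
Syllabifying with onset maximization leaves /ɹ/, /v/ stranded (no codas are permitted; onsets are limited to one consonant).
Each unlicensed consonant becomes the onset of a new syllable: /ɹ/ → /ɹe/, /v/ → /ve/.

soɹekove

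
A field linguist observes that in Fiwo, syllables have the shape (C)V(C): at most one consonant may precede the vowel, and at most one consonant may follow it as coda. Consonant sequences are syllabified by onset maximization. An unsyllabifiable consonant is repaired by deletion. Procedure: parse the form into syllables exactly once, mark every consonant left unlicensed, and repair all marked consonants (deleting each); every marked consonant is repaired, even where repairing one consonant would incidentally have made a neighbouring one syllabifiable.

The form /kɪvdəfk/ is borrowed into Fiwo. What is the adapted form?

Under (C)V(C), the unsyllabifiable consonants are /k/ (at most one coda consonant is licensed; onsets are limited to one consonant).
Each unlicensed consonant is deleted: /k/.

kɪvdəf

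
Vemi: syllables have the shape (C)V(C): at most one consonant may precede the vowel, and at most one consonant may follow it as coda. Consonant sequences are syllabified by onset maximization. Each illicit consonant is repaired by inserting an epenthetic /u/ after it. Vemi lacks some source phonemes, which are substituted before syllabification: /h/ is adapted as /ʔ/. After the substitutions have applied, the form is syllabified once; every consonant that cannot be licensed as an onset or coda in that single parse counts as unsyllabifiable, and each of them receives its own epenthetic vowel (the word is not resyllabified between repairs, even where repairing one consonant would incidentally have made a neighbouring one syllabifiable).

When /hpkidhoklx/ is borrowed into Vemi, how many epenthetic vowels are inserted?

After substitution the input is /ʔpkidʔoklx/.
The unsyllabifiable consonants are /ʔ/, /p/, /l/, /x/; each receives one epenthetic vowel.

4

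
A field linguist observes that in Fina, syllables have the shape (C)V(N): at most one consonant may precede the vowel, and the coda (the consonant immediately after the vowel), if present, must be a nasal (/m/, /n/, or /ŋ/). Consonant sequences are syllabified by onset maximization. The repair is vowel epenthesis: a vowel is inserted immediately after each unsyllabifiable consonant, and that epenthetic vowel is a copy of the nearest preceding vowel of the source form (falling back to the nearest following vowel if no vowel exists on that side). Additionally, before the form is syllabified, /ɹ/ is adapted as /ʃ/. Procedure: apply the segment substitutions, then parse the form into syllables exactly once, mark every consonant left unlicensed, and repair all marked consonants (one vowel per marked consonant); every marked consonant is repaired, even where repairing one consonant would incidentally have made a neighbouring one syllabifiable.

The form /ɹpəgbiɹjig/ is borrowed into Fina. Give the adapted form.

Substitution: /ɹ/ → /ʃ/, giving /ʃpəgbiʃjig/.
The consonants /ʃ/, /g/, /ʃ/, /g/ cannot be parsed into a legal (C)V(N) syllable (only a nasal (/m/, /n/, or /ŋ/) is licensed in coda position; onsets are limited to one consonant).
Each unlicensed consonant becomes the onset of a new syllable: /ʃ/ → /ʃə/, /g/ → /gə/, /ʃ/ → /ʃi/, /g/ → /gi/.

ʃəpəgəbiʃijigi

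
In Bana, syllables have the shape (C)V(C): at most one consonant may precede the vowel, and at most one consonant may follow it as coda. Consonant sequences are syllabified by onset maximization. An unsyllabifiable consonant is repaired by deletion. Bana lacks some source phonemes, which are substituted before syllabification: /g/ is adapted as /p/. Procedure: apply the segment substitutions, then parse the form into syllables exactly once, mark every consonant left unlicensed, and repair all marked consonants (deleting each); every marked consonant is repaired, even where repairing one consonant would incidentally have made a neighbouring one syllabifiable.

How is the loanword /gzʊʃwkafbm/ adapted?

zʊʃkaf

Substitution: /g/ → /p/, giving /pzʊʃwkafbm/.
The consonants /p/, /w/, /b/, /m/ cannot be parsed into a legal (C)V(C) syllable (at most one coda consonant is licensed; onsets are limited to one consonant).
Each unlicensed consonant is deleted: /p/, /w/, /b/, /m/.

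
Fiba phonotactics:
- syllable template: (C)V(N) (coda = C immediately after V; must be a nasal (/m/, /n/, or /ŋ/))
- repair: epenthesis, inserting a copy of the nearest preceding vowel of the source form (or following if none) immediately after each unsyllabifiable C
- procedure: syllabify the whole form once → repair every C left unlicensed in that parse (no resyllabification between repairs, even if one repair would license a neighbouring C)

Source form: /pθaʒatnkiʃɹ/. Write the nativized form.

Under (C)V(N), the unsyllabifiable consonants are /p/, /t/, /n/, /ʃ/, /ɹ/ (only a nasal (/m/, /n/, or /ŋ/) is licensed in coda position; onsets are limited to one consonant).
Each unlicensed consonant becomes the onset of a new syllable: /p/ → /pa/, /t/ → /ta/, /n/ → /na/, /ʃ/ → /ʃi/, /ɹ/ → /ɹi/.

paθaʒatanakiʃiɹi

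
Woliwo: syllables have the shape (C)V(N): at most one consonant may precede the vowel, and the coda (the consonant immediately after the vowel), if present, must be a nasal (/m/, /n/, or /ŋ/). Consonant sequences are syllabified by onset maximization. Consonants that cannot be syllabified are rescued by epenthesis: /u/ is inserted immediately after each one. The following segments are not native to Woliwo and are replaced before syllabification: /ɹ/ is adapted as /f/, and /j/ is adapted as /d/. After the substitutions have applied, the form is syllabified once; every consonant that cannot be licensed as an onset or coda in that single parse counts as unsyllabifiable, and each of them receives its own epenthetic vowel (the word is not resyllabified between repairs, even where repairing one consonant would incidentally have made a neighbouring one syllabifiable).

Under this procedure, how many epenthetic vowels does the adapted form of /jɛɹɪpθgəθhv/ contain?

After substitution the input is /dɛfɪpθgəθhv/.
The unsyllabifiable consonants are /p/, /θ/, /θ/, /h/, /v/; each receives one epenthetic vowel.

5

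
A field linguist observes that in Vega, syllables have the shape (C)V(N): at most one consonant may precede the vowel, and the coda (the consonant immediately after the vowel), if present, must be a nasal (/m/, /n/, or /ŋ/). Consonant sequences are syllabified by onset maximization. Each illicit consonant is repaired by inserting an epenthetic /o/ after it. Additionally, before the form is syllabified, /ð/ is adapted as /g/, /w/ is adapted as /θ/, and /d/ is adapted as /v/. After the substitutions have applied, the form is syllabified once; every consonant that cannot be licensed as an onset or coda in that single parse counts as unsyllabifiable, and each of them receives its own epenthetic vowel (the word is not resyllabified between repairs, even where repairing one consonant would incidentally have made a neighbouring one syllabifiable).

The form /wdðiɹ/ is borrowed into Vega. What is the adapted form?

θovogiɹo

Substitution: /w/ → /θ/, /d/ → /v/, /ð/ → /g/, giving /θvgiɹ/.
The consonants /θ/, /v/, /ɹ/ cannot be parsed into a legal (C)V(N) syllable (only a nasal (/m/, /n/, or /ŋ/) is licensed in coda position; onsets are limited to one consonant).
Each unlicensed consonant becomes the onset of a new syllable: /θ/ → /θo/, /v/ → /vo/, /ɹ/ → /ɹo/.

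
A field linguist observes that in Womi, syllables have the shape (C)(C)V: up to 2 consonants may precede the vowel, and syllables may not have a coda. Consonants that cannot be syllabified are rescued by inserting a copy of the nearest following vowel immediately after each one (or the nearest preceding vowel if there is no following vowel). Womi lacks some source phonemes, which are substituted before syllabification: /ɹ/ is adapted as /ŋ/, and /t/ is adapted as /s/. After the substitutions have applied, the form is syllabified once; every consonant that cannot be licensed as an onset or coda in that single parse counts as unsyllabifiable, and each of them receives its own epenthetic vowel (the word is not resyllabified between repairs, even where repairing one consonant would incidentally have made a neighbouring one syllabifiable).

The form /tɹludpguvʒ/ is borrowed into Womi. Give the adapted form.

Substitution: /t/ → /s/, /ɹ/ → /ŋ/, giving /sŋludpguvʒ/.
The consonants /s/, /d/, /v/, /ʒ/ cannot be parsed into a legal (C)(C)V syllable (no codas are permitted; onsets may contain at most 2 consonants).
Each unlicensed consonant becomes the onset of a new syllable: /s/ → /su/, /d/ → /du/, /v/ → /vu/, /ʒ/ → /ʒu/.

suŋludupguvuʒu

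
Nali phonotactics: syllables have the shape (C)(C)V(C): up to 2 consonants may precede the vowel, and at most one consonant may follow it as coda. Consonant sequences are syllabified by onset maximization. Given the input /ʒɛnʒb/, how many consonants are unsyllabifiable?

Under (C)(C)V(C), the unsyllabifiable consonants are /ʒ/, /b/ (at most one coda consonant is licensed; onsets may contain at most 2 consonants).

2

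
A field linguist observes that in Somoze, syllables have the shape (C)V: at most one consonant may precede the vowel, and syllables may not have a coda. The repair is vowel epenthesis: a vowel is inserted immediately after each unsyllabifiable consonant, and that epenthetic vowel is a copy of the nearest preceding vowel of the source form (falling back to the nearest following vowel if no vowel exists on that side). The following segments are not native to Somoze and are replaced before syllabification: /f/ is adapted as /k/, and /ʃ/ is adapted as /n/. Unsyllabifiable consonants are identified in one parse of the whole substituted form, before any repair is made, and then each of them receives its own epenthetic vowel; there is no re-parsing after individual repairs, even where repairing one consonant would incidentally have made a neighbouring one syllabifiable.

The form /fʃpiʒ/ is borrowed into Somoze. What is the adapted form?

Substitution: /f/ → /k/, /ʃ/ → /n/, giving /knpiʒ/.
Under (C)V, the unsyllabifiable consonants are /k/, /n/, /ʒ/ (no codas are permitted; onsets are limited to one consonant).
Epenthesis after each stranded consonant: /k/ → /ki/, /n/ → /ni/, /ʒ/ → /ʒi/.

kinipiʒi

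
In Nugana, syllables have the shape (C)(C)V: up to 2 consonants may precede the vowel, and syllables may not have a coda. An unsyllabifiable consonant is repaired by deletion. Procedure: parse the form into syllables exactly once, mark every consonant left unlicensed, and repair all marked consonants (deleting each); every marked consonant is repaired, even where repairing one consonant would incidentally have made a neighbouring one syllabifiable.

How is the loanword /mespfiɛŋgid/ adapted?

Syllabifying with onset maximization leaves /s/, /d/ stranded (no codas are permitted; onsets may contain at most 2 consonants).
Each unlicensed consonant is deleted: /s/, /d/.

mepfiɛŋgi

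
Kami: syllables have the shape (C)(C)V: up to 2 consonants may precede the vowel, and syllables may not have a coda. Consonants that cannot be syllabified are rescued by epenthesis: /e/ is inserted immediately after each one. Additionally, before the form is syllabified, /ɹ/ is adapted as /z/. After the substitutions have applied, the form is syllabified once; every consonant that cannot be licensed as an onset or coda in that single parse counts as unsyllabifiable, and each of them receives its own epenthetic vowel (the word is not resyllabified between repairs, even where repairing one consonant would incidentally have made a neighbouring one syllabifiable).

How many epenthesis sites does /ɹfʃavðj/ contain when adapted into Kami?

After substitution the input is /zfʃavðj/.
The unsyllabifiable consonants are /z/, /v/, /ð/, /j/; each receives one epenthetic vowel.

4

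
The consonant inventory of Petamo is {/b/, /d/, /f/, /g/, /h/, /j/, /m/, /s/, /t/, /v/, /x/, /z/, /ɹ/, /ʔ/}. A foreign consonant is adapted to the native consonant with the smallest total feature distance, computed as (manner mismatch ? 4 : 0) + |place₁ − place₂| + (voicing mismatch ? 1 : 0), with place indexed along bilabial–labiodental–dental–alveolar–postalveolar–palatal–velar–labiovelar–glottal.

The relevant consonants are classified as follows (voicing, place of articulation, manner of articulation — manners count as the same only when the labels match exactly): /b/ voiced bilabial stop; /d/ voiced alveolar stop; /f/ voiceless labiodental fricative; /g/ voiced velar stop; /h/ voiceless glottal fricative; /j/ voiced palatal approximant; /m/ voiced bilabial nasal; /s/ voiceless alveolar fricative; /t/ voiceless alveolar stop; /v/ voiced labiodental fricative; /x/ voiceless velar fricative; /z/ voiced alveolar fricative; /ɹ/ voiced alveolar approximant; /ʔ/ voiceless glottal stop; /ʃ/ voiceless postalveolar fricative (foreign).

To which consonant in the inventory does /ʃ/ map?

/s/ is closest: same manner (fricative), place distance 1 (postalveolar→alveolar), same voicing; total 1. Next closest is /x/ at distance 2.

s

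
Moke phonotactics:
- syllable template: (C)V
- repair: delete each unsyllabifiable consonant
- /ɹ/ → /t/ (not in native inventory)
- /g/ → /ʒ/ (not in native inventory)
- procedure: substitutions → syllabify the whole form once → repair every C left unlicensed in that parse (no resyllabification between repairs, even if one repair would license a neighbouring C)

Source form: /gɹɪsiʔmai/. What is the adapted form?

Substitution: /g/ → /ʒ/, /ɹ/ → /t/, giving /ʒtɪsiʔmai/.
Syllabifying with onset maximization leaves /ʒ/, /ʔ/ stranded (no codas are permitted; onsets are limited to one consonant).
Deleting the stranded consonants removes /ʒ/, /ʔ/.

tɪsimai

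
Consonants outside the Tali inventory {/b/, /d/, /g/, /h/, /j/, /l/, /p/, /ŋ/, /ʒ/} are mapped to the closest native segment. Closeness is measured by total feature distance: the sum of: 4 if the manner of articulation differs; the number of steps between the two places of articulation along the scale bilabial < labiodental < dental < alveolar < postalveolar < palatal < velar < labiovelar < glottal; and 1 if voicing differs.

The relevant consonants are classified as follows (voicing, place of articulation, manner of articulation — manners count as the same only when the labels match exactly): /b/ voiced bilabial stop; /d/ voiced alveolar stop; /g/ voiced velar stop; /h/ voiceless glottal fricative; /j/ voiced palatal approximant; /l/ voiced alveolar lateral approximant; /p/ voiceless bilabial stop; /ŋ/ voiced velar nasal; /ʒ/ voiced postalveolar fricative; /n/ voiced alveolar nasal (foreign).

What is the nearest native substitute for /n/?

/ŋ/ is closest: same manner (nasal), place distance 3 (alveolar→velar), same voicing; total 3. Next closest is /d/ at distance 4.

ŋ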